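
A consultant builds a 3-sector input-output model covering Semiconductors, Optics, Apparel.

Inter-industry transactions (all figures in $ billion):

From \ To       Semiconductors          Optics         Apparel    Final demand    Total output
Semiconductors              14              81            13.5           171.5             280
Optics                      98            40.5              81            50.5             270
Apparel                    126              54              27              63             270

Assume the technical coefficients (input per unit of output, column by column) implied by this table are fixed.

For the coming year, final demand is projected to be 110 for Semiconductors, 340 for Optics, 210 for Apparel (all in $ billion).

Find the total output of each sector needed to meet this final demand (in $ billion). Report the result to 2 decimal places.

x_S = 391.65, x_O = 773.40, x_A = 601.03

Technical coefficients a_ij = z_ij / X_j:
  a_SS = 14/280 = 0.05, a_OS = 98/280 = 0.35, a_AS = 126/280 = 0.45
  a_SO = 81/270 = 0.30, a_OO = 40.5/270 = 0.15, a_AO = 54/270 = 0.20
  a_SA = 13.5/270 = 0.05, a_OA = 81/270 = 0.30, a_AA = 27/270 = 0.10
I − A =
  [   0.95    -0.30    -0.05]
  [  -0.35     0.85    -0.30]
  [  -0.45    -0.20     0.90]
Cofactors of I−A, C_ij = (−1)^(i+j)·(minor ij) (rows/columns in the sector order above):
  C_11 = (0.85)(0.90) − (-0.30)(-0.20) = 0.7050
  C_12 = −[(-0.35)(0.90) − (-0.30)(-0.45)] = 0.4500
  C_13 = (-0.35)(-0.20) − (0.85)(-0.45) = 0.4525
  C_21 = −[(-0.30)(0.90) − (-0.05)(-0.20)] = 0.2800
  C_22 = (0.95)(0.90) − (-0.05)(-0.45) = 0.8325
  C_23 = −[(0.95)(-0.20) − (-0.30)(-0.45)] = 0.3250
  C_31 = (-0.30)(-0.30) − (-0.05)(0.85) = 0.1325
  C_32 = −[(0.95)(-0.30) − (-0.05)(-0.35)] = 0.3025
  C_33 = (0.95)(0.85) − (-0.30)(-0.35) = 0.7025
det(I−A) = Σ_j (I−A)_1j·C_1j = (0.95)(0.7050) + (-0.30)(0.4500) + (-0.05)(0.4525) = 0.512125
adj(I−A) = Cᵀ =
  [ 0.7050   0.2800   0.1325]
  [ 0.4500   0.8325   0.3025]
  [ 0.4525   0.3250   0.7025]
(I − A)⁻¹ = adj(I−A) / det(I−A) ≈
  [   1.3766     0.5467     0.2587]
  [   0.8787     1.6256     0.5907]
  [   0.8836     0.6346     1.3717]
x = (I − A)⁻¹ d = adj(I−A)·d / det(I−A), with det(I−A) = 0.512125:
  x_S = (0.7050·110 + 0.2800·340 + 0.1325·210) / 0.512125 = 200.575 / 0.512125 ≈ 391.65
  x_O = (0.4500·110 + 0.8325·340 + 0.3025·210) / 0.512125 = 396.075 / 0.512125 ≈ 773.40
  x_A = (0.4525·110 + 0.3250·340 + 0.7025·210) / 0.512125 = 307.80 / 0.512125 ≈ 601.03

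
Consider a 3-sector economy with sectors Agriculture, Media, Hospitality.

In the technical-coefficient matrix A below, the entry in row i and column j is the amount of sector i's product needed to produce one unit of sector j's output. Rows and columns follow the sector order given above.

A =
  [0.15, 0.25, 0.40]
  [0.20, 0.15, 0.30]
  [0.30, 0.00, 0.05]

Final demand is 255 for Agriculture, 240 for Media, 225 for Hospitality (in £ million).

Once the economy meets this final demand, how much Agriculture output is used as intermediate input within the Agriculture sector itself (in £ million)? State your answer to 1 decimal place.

I − A =
  [   0.85    -0.25    -0.40]
  [  -0.20     0.85    -0.30]
  [  -0.30     0.00     0.95]
Cofactors of I−A, C_ij = (−1)^(i+j)·(minor ij) (rows/columns in the sector order above):
  C_11 = (0.85)(0.95) − (-0.30)(0.00) = 0.8075
  C_12 = −[(-0.20)(0.95) − (-0.30)(-0.30)] = 0.2800
  C_13 = (-0.20)(0.00) − (0.85)(-0.30) = 0.2550
  C_21 = −[(-0.25)(0.95) − (-0.40)(0.00)] = 0.2375
  C_22 = (0.85)(0.95) − (-0.40)(-0.30) = 0.6875
  C_23 = −[(0.85)(0.00) − (-0.25)(-0.30)] = 0.0750
  C_31 = (-0.25)(-0.30) − (-0.40)(0.85) = 0.4150
  C_32 = −[(0.85)(-0.30) − (-0.40)(-0.20)] = 0.3350
  C_33 = (0.85)(0.85) − (-0.25)(-0.20) = 0.6725
det(I−A) = Σ_j (I−A)_1j·C_1j = (0.85)(0.8075) + (-0.25)(0.2800) + (-0.40)(0.2550) = 0.514375
adj(I−A) = Cᵀ =
  [ 0.8075   0.2375   0.4150]
  [ 0.2800   0.6875   0.3350]
  [ 0.2550   0.0750   0.6725]
(I − A)⁻¹ = adj(I−A) / det(I−A) ≈
  [   1.5699     0.4617     0.8068]
  [   0.5443     1.3366     0.6513]
  [   0.4957     0.1458     1.3074]
First solve x = (I − A)⁻¹ d = adj(I−A)·d / det(I−A); in particular x_1 = (0.8075·255 + 0.2375·240 + 0.4150·225) / 0.514375 = 356.2875 / 0.514375 ≈ 692.661.
Intermediate flow from 1 to 1: z_11 = a_11 · x_1 = 0.15 × 356.2875 / 0.514375 = 53.443125 / 0.514375 ≈ 103.9.

z_11 = 103.9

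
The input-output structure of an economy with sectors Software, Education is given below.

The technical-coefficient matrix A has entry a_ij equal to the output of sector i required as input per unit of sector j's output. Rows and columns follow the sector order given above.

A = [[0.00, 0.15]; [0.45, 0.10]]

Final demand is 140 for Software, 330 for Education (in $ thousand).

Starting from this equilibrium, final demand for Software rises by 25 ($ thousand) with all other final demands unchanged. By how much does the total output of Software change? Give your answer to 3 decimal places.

I − A =
  [   1.00    -0.15]
  [  -0.45     0.90]
det(I−A) = (1.00)(0.90) − (-0.15)(-0.45) = 0.8325
adj(I−A) = [[0.90, 0.15], [0.45, 1.00]]
(I − A)⁻¹ = adj(I−A) / det(I−A) ≈
  [   1.0811     0.1802]
  [   0.5405     1.2012]
Δx = (I − A)⁻¹ Δd with Δd having +25 in the Software component and 0 elsewhere.
So Δx_S = L_SS · (+25), where L_SS = adj(I−A)_SS / det(I−A) = 0.90 / 0.8325.
Δx_S = 0.90 × (+25) / 0.8325 = 22.50 / 0.8325 ≈ 27.027.

Δx_S = 27.027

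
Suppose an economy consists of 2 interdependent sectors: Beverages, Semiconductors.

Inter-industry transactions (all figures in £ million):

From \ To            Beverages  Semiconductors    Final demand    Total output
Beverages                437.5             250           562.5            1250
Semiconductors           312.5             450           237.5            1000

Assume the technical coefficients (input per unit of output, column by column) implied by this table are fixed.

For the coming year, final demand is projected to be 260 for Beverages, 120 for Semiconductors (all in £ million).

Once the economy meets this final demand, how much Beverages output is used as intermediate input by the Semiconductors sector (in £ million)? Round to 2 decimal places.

z_12 = 121.19

Technical coefficients a_ij = z_ij / X_j:
  a_11 = 437.5/1250 = 0.35, a_21 = 312.5/1250 = 0.25
  a_12 = 250/1000 = 0.25, a_22 = 450/1000 = 0.45
I − A =
  [   0.65    -0.25]
  [  -0.25     0.55]
det(I−A) = (0.65)(0.55) − (-0.25)(-0.25) = 0.2950
adj(I−A) = [[0.55, 0.25], [0.25, 0.65]]
(I − A)⁻¹ = adj(I−A) / det(I−A) ≈
  [   1.8644     0.8475]
  [   0.8475     2.2034]
First solve x = (I − A)⁻¹ d = adj(I−A)·d / det(I−A); in particular x_2 = (0.25·260 + 0.65·120) / 0.2950 = 143.00 / 0.2950 ≈ 484.7458.
Intermediate flow from 1 to 2: z_12 = a_12 · x_2 = 0.25 × 143.00 / 0.2950 = 35.75 / 0.2950 ≈ 121.19.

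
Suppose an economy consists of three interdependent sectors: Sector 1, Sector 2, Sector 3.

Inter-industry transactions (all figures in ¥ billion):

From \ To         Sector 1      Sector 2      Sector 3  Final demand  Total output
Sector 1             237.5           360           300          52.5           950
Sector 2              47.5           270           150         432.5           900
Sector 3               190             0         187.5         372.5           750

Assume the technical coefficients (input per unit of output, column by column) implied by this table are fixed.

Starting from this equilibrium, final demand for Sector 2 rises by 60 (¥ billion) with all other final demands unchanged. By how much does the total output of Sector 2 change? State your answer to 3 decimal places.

Δx_2 = 94.377

Technical coefficients a_ij = z_ij / X_j:
  a_11 = 237.5/950 = 0.25, a_21 = 47.5/950 = 0.05, a_31 = 190/950 = 0.20
  a_12 = 360/900 = 0.40, a_22 = 270/900 = 0.30, a_32 = 0/900 = 0.00
  a_13 = 300/750 = 0.40, a_23 = 150/750 = 0.20, a_33 = 187.5/750 = 0.25
I − A =
  [   0.75    -0.40    -0.40]
  [  -0.05     0.70    -0.20]
  [  -0.20     0.00     0.75]
Cofactors of I−A, C_ij = (−1)^(i+j)·(minor ij) (rows/columns in the sector order above):
  C_11 = (0.70)(0.75) − (-0.20)(0.00) = 0.5250
  C_12 = −[(-0.05)(0.75) − (-0.20)(-0.20)] = 0.0775
  C_13 = (-0.05)(0.00) − (0.70)(-0.20) = 0.1400
  C_21 = −[(-0.40)(0.75) − (-0.40)(0.00)] = 0.3000
  C_22 = (0.75)(0.75) − (-0.40)(-0.20) = 0.4825
  C_23 = −[(0.75)(0.00) − (-0.40)(-0.20)] = 0.0800
  C_31 = (-0.40)(-0.20) − (-0.40)(0.70) = 0.3600
  C_32 = −[(0.75)(-0.20) − (-0.40)(-0.05)] = 0.1700
  C_33 = (0.75)(0.70) − (-0.40)(-0.05) = 0.5050
det(I−A) = Σ_j (I−A)_1j·C_1j = (0.75)(0.5250) + (-0.40)(0.0775) + (-0.40)(0.1400) = 0.30675
adj(I−A) = Cᵀ =
  [ 0.5250   0.3000   0.3600]
  [ 0.0775   0.4825   0.1700]
  [ 0.1400   0.0800   0.5050]
(I − A)⁻¹ = adj(I−A) / det(I−A) ≈
  [   1.7115     0.9780     1.1736]
  [   0.2526     1.5729     0.5542]
  [   0.4564     0.2608     1.6463]
Δx = (I − A)⁻¹ Δd with Δd having +60 in the Sector 2 component and 0 elsewhere.
So Δx_2 = L_22 · (+60), where L_22 = adj(I−A)_22 / det(I−A) = 0.4825 / 0.30675.
Δx_2 = 0.4825 × (+60) / 0.30675 = 28.95 / 0.30675 ≈ 94.377.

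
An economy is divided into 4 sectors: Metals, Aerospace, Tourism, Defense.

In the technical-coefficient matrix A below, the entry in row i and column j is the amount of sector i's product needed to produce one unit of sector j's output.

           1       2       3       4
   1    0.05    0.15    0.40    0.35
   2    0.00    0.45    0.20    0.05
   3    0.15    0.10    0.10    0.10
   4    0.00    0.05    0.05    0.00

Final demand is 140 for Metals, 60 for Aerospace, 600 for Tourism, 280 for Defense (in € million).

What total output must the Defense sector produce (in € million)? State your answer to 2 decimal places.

x_4 = 346.73

I − A =
  [   0.95    -0.15    -0.40    -0.35]
  [   0.00     0.55    -0.20    -0.05]
  [  -0.15    -0.10     0.90    -0.10]
  [   0.00    -0.05    -0.05     1.00]
Compute the cofactors C_ij = (−1)^(i+j)·(3×3 minor ij) of I−A; the adjugate is their transpose:
adj(I−A) = Cᵀ =
  [ 0.468750   0.193750   0.262500   0.200000]
  [ 0.030375   0.787625   0.192375   0.069250]
  [ 0.082125   0.124875   0.520125   0.087000]
  [ 0.005625   0.045625   0.035625   0.413750]
det(I−A) = Σ_j (I−A)_1j·C_1j = (0.95)(0.468750) + (-0.15)(0.030375) + (-0.40)(0.082125) + (-0.35)(0.005625) = 0.4059375
(I − A)⁻¹ = adj(I−A) / det(I−A) ≈
  [   1.1547     0.4773     0.6467     0.4927]
  [   0.0748     1.9403     0.4739     0.1706]
  [   0.2023     0.3076     1.2813     0.2143]
  [   0.0139     0.1124     0.0878     1.0192]
x = (I − A)⁻¹ d = adj(I−A)·d / det(I−A), with det(I−A) = 0.4059375:
  x_1 = (0.468750·140 + 0.193750·60 + 0.262500·600 + 0.200000·280) / 0.4059375 = 290.75 / 0.4059375 ≈ 716.24
  x_2 = (0.030375·140 + 0.787625·60 + 0.192375·600 + 0.069250·280) / 0.4059375 = 186.325 / 0.4059375 ≈ 459.00
  x_3 = (0.082125·140 + 0.124875·60 + 0.520125·600 + 0.087000·280) / 0.4059375 = 355.425 / 0.4059375 ≈ 875.57
  x_4 = (0.005625·140 + 0.045625·60 + 0.035625·600 + 0.413750·280) / 0.4059375 = 140.75 / 0.4059375 ≈ 346.73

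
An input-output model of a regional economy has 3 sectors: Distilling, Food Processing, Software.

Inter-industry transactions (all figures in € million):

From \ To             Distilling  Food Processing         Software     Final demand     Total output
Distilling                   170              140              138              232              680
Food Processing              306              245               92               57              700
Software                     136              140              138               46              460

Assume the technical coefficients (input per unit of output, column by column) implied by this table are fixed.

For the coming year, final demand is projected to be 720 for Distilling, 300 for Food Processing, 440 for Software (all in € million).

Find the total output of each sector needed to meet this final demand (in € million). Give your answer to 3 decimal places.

Technical coefficients a_ij = z_ij / X_j:
  a_DD = 170/680 = 0.25, a_FD = 306/680 = 0.45, a_SD = 136/680 = 0.20
  a_DF = 140/700 = 0.20, a_FF = 245/700 = 0.35, a_SF = 140/700 = 0.20
  a_DS = 138/460 = 0.30, a_FS = 92/460 = 0.20, a_SS = 138/460 = 0.30
I − A =
  [   0.75    -0.20    -0.30]
  [  -0.45     0.65    -0.20]
  [  -0.20    -0.20     0.70]
Cofactors of I−A, C_ij = (−1)^(i+j)·(minor ij) (rows/columns in the sector order above):
  C_11 = (0.65)(0.70) − (-0.20)(-0.20) = 0.4150
  C_12 = −[(-0.45)(0.70) − (-0.20)(-0.20)] = 0.3550
  C_13 = (-0.45)(-0.20) − (0.65)(-0.20) = 0.2200
  C_21 = −[(-0.20)(0.70) − (-0.30)(-0.20)] = 0.2000
  C_22 = (0.75)(0.70) − (-0.30)(-0.20) = 0.4650
  C_23 = −[(0.75)(-0.20) − (-0.20)(-0.20)] = 0.1900
  C_31 = (-0.20)(-0.20) − (-0.30)(0.65) = 0.2350
  C_32 = −[(0.75)(-0.20) − (-0.30)(-0.45)] = 0.2850
  C_33 = (0.75)(0.65) − (-0.20)(-0.45) = 0.3975
det(I−A) = Σ_j (I−A)_1j·C_1j = (0.75)(0.4150) + (-0.20)(0.3550) + (-0.30)(0.2200) = 0.17425
adj(I−A) = Cᵀ =
  [ 0.4150   0.2000   0.2350]
  [ 0.3550   0.4650   0.2850]
  [ 0.2200   0.1900   0.3975]
(I − A)⁻¹ = adj(I−A) / det(I−A) ≈
  [   2.3816     1.1478     1.3486]
  [   2.0373     2.6686     1.6356]
  [   1.2626     1.0904     2.2812]
x = (I − A)⁻¹ d = adj(I−A)·d / det(I−A), with det(I−A) = 0.17425:
  x_D = (0.4150·720 + 0.2000·300 + 0.2350·440) / 0.17425 = 462.20 / 0.17425 ≈ 2652.511
  x_F = (0.3550·720 + 0.4650·300 + 0.2850·440) / 0.17425 = 520.50 / 0.17425 ≈ 2987.088
  x_S = (0.2200·720 + 0.1900·300 + 0.3975·440) / 0.17425 = 390.30 / 0.17425 ≈ 2239.885

x_D = 2652.511, x_F = 2987.088, x_S = 2239.885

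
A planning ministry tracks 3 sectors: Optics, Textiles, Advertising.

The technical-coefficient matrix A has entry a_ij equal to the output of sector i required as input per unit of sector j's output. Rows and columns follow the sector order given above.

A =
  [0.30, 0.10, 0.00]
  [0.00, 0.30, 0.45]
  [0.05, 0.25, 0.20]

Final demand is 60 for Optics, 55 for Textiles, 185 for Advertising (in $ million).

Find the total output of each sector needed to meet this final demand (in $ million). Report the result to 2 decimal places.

I − A =
  [   0.70    -0.10     0.00]
  [   0.00     0.70    -0.45]
  [  -0.05    -0.25     0.80]
Cofactors of I−A, C_ij = (−1)^(i+j)·(minor ij) (rows/columns in the sector order above):
  C_11 = (0.70)(0.80) − (-0.45)(-0.25) = 0.4475
  C_12 = −[(0.00)(0.80) − (-0.45)(-0.05)] = 0.0225
  C_13 = (0.00)(-0.25) − (0.70)(-0.05) = 0.0350
  C_21 = −[(-0.10)(0.80) − (0.00)(-0.25)] = 0.0800
  C_22 = (0.70)(0.80) − (0.00)(-0.05) = 0.5600
  C_23 = −[(0.70)(-0.25) − (-0.10)(-0.05)] = 0.1800
  C_31 = (-0.10)(-0.45) − (0.00)(0.70) = 0.0450
  C_32 = −[(0.70)(-0.45) − (0.00)(0.00)] = 0.3150
  C_33 = (0.70)(0.70) − (-0.10)(0.00) = 0.4900
det(I−A) = Σ_j (I−A)_1j·C_1j = (0.70)(0.4475) + (-0.10)(0.0225) + (0.00)(0.0350) = 0.3110
adj(I−A) = Cᵀ =
  [ 0.4475   0.0800   0.0450]
  [ 0.0225   0.5600   0.3150]
  [ 0.0350   0.1800   0.4900]
(I − A)⁻¹ = adj(I−A) / det(I−A) ≈
  [   1.4389     0.2572     0.1447]
  [   0.0723     1.8006     1.0129]
  [   0.1125     0.5788     1.5756]
x = (I − A)⁻¹ d = adj(I−A)·d / det(I−A), with det(I−A) = 0.3110:
  x_O = (0.4475·60 + 0.0800·55 + 0.0450·185) / 0.3110 = 39.575 / 0.3110 ≈ 127.25
  x_T = (0.0225·60 + 0.5600·55 + 0.3150·185) / 0.3110 = 90.425 / 0.3110 ≈ 290.76
  x_A = (0.0350·60 + 0.1800·55 + 0.4900·185) / 0.3110 = 102.65 / 0.3110 ≈ 330.06

x_O = 127.25, x_T = 290.76, x_A = 330.06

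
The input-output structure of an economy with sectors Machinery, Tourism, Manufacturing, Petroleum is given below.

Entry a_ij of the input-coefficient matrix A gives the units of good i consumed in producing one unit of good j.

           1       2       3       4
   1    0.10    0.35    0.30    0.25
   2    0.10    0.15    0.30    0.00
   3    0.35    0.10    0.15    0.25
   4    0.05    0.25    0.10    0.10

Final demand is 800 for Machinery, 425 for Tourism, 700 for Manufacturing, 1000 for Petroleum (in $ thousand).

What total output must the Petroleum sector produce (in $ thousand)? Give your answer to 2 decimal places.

I − A =
  [   0.90    -0.35    -0.30    -0.25]
  [  -0.10     0.85    -0.30     0.00]
  [  -0.35    -0.10     0.85    -0.25]
  [  -0.05    -0.25    -0.10     0.90]
Compute the cofactors C_ij = (−1)^(i+j)·(3×3 minor ij) of I−A; the adjugate is their transpose:
adj(I−A) = Cᵀ =
  [ 0.583250   0.360375   0.364000   0.263125]
  [ 0.172250   0.548375   0.268750   0.122500]
  [ 0.293625   0.272500   0.640125   0.259375]
  [ 0.112875   0.202625   0.166000   0.464500]
det(I−A) = Σ_j (I−A)_1j·C_1j = (0.90)(0.583250) + (-0.35)(0.172250) + (-0.30)(0.293625) + (-0.25)(0.112875) = 0.34833125
(I − A)⁻¹ = adj(I−A) / det(I−A) ≈
  [   1.6744     1.0346     1.0450     0.7554]
  [   0.4945     1.5743     0.7715     0.3517]
  [   0.8429     0.7823     1.8377     0.7446]
  [   0.3240     0.5817     0.4766     1.3335]
x = (I − A)⁻¹ d = adj(I−A)·d / det(I−A), with det(I−A) = 0.34833125:
  x_1 = (0.583250·800 + 0.360375·425 + 0.364000·700 + 0.263125·1000) / 0.34833125 = 1137.684375 / 0.34833125 ≈ 3266.10
  x_2 = (0.172250·800 + 0.548375·425 + 0.268750·700 + 0.122500·1000) / 0.34833125 = 681.484375 / 0.34833125 ≈ 1956.43
  x_3 = (0.293625·800 + 0.272500·425 + 0.640125·700 + 0.259375·1000) / 0.34833125 = 1058.175 / 0.34833125 ≈ 3037.84
  x_4 = (0.112875·800 + 0.202625·425 + 0.166000·700 + 0.464500·1000) / 0.34833125 = 757.115625 / 0.34833125 ≈ 2173.55

x_4 = 2173.55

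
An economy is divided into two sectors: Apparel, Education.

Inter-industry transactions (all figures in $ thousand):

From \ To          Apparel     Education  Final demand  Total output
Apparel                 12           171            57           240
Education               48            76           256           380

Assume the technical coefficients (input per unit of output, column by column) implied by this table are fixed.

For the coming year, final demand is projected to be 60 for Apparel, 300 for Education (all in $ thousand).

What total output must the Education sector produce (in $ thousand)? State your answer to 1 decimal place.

Technical coefficients a_ij = z_ij / X_j:
  a_AA = 12/240 = 0.05, a_EA = 48/240 = 0.20
  a_AE = 171/380 = 0.45, a_EE = 76/380 = 0.20
I − A =
  [   0.95    -0.45]
  [  -0.20     0.80]
det(I−A) = (0.95)(0.80) − (-0.45)(-0.20) = 0.6700
adj(I−A) = [[0.80, 0.45], [0.20, 0.95]]
(I − A)⁻¹ = adj(I−A) / det(I−A) ≈
  [   1.1940     0.6716]
  [   0.2985     1.4179]
x = (I − A)⁻¹ d = adj(I−A)·d / det(I−A), with det(I−A) = 0.6700:
  x_A = (0.80·60 + 0.45·300) / 0.6700 = 183.00 / 0.6700 ≈ 273.1
  x_E = (0.20·60 + 0.95·300) / 0.6700 = 297.00 / 0.6700 ≈ 443.3

x_E = 443.3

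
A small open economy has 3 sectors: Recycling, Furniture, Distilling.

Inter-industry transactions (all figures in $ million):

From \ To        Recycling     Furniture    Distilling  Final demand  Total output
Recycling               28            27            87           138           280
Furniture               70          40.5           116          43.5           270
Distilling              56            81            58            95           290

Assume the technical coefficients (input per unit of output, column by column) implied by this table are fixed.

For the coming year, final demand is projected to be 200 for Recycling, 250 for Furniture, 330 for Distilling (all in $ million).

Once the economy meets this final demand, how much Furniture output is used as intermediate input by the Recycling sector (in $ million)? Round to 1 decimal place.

z_FR = 156.4

Technical coefficients a_ij = z_ij / X_j:
  a_RR = 28/280 = 0.10, a_FR = 70/280 = 0.25, a_DR = 56/280 = 0.20
  a_RF = 27/270 = 0.10, a_FF = 40.5/270 = 0.15, a_DF = 81/270 = 0.30
  a_RD = 87/290 = 0.30, a_FD = 116/290 = 0.40, a_DD = 58/290 = 0.20
I − A =
  [   0.90    -0.10    -0.30]
  [  -0.25     0.85    -0.40]
  [  -0.20    -0.30     0.80]
Cofactors of I−A, C_ij = (−1)^(i+j)·(minor ij) (rows/columns in the sector order above):
  C_11 = (0.85)(0.80) − (-0.40)(-0.30) = 0.5600
  C_12 = −[(-0.25)(0.80) − (-0.40)(-0.20)] = 0.2800
  C_13 = (-0.25)(-0.30) − (0.85)(-0.20) = 0.2450
  C_21 = −[(-0.10)(0.80) − (-0.30)(-0.30)] = 0.1700
  C_22 = (0.90)(0.80) − (-0.30)(-0.20) = 0.6600
  C_23 = −[(0.90)(-0.30) − (-0.10)(-0.20)] = 0.2900
  C_31 = (-0.10)(-0.40) − (-0.30)(0.85) = 0.2950
  C_32 = −[(0.90)(-0.40) − (-0.30)(-0.25)] = 0.4350
  C_33 = (0.90)(0.85) − (-0.10)(-0.25) = 0.7400
det(I−A) = Σ_j (I−A)_1j·C_1j = (0.90)(0.5600) + (-0.10)(0.2800) + (-0.30)(0.2450) = 0.4025
adj(I−A) = Cᵀ =
  [ 0.5600   0.1700   0.2950]
  [ 0.2800   0.6600   0.4350]
  [ 0.2450   0.2900   0.7400]
(I − A)⁻¹ = adj(I−A) / det(I−A) ≈
  [   1.3913     0.4224     0.7329]
  [   0.6957     1.6398     1.0807]
  [   0.6087     0.7205     1.8385]
First solve x = (I − A)⁻¹ d = adj(I−A)·d / det(I−A); in particular x_R = (0.5600·200 + 0.1700·250 + 0.2950·330) / 0.4025 = 251.85 / 0.4025 ≈ 625.714.
Intermediate flow from F to R: z_FR = a_FR · x_R = 0.25 × 251.85 / 0.4025 = 62.9625 / 0.4025 ≈ 156.4.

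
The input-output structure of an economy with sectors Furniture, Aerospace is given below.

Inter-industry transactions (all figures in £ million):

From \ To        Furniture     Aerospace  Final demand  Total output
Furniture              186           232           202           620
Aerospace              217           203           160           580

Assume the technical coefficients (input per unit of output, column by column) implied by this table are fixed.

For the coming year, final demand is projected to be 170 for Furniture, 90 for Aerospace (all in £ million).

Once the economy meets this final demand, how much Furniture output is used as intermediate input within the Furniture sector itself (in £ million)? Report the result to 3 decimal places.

Technical coefficients a_ij = z_ij / X_j:
  a_FF = 186/620 = 0.30, a_AF = 217/620 = 0.35
  a_FA = 232/580 = 0.40, a_AA = 203/580 = 0.35
I − A =
  [   0.70    -0.40]
  [  -0.35     0.65]
det(I−A) = (0.70)(0.65) − (-0.40)(-0.35) = 0.3150
adj(I−A) = [[0.65, 0.40], [0.35, 0.70]]
(I − A)⁻¹ = adj(I−A) / det(I−A) ≈
  [   2.0635     1.2698]
  [   1.1111     2.2222]
First solve x = (I − A)⁻¹ d = adj(I−A)·d / det(I−A); in particular x_F = (0.65·170 + 0.40·90) / 0.3150 = 146.50 / 0.3150 ≈ 465.07937.
Intermediate flow from F to F: z_FF = a_FF · x_F = 0.30 × 146.50 / 0.3150 = 43.95 / 0.3150 ≈ 139.524.

z_FF = 139.524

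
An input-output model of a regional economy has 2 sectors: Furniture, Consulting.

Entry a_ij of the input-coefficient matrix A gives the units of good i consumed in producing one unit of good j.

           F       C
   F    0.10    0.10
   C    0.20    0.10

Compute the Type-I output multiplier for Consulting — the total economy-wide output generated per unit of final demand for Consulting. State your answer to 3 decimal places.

I − A =
  [   0.90    -0.10]
  [  -0.20     0.90]
det(I−A) = (0.90)(0.90) − (-0.10)(-0.20) = 0.7900
adj(I−A) = [[0.90, 0.10], [0.20, 0.90]]
(I − A)⁻¹ = adj(I−A) / det(I−A) ≈
  [   1.1392     0.1266]
  [   0.2532     1.1392]
The output multiplier for sector j is the column-j sum of the Leontief inverse (I − A)⁻¹ = adj(I−A) / det(I−A).
Column C of adj(I−A): (0.10, 0.90); det(I−A) = 0.7900.
m_C = (0.10 + 0.90) / 0.7900 = 1.00 / 0.7900 ≈ 1.266.

m_C = 1.266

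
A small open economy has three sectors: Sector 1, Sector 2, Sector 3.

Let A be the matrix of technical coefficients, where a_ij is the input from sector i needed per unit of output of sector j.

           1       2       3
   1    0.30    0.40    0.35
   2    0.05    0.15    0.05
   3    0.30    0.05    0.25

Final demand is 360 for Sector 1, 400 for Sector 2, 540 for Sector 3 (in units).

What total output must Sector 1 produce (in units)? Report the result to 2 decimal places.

I − A =
  [   0.70    -0.40    -0.35]
  [  -0.05     0.85    -0.05]
  [  -0.30    -0.05     0.75]
Cofactors of I−A, C_ij = (−1)^(i+j)·(minor ij) (rows/columns in the sector order above):
  C_11 = (0.85)(0.75) − (-0.05)(-0.05) = 0.6350
  C_12 = −[(-0.05)(0.75) − (-0.05)(-0.30)] = 0.0525
  C_13 = (-0.05)(-0.05) − (0.85)(-0.30) = 0.2575
  C_21 = −[(-0.40)(0.75) − (-0.35)(-0.05)] = 0.3175
  C_22 = (0.70)(0.75) − (-0.35)(-0.30) = 0.4200
  C_23 = −[(0.70)(-0.05) − (-0.40)(-0.30)] = 0.1550
  C_31 = (-0.40)(-0.05) − (-0.35)(0.85) = 0.3175
  C_32 = −[(0.70)(-0.05) − (-0.35)(-0.05)] = 0.0525
  C_33 = (0.70)(0.85) − (-0.40)(-0.05) = 0.5750
det(I−A) = Σ_j (I−A)_1j·C_1j = (0.70)(0.6350) + (-0.40)(0.0525) + (-0.35)(0.2575) = 0.333375
adj(I−A) = Cᵀ =
  [ 0.6350   0.3175   0.3175]
  [ 0.0525   0.4200   0.0525]
  [ 0.2575   0.1550   0.5750]
(I − A)⁻¹ = adj(I−A) / det(I−A) ≈
  [   1.9048     0.9524     0.9524]
  [   0.1575     1.2598     0.1575]
  [   0.7724     0.4649     1.7248]
x = (I − A)⁻¹ d = adj(I−A)·d / det(I−A), with det(I−A) = 0.333375:
  x_1 = (0.6350·360 + 0.3175·400 + 0.3175·540) / 0.333375 = 527.05 / 0.333375 ≈ 1580.95
  x_2 = (0.0525·360 + 0.4200·400 + 0.0525·540) / 0.333375 = 215.25 / 0.333375 ≈ 645.67
  x_3 = (0.2575·360 + 0.1550·400 + 0.5750·540) / 0.333375 = 465.20 / 0.333375 ≈ 1395.43

x_1 = 1580.95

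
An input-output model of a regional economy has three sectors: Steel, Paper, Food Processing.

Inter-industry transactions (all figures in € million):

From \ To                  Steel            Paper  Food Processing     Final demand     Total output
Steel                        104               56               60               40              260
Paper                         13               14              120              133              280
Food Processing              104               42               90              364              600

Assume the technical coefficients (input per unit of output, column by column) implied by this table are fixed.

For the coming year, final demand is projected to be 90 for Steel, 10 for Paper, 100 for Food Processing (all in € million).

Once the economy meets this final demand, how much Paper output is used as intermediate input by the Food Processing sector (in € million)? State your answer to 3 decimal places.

Technical coefficients a_ij = z_ij / X_j:
  a_11 = 104/260 = 0.40, a_21 = 13/260 = 0.05, a_31 = 104/260 = 0.40
  a_12 = 56/280 = 0.20, a_22 = 14/280 = 0.05, a_32 = 42/280 = 0.15
  a_13 = 60/600 = 0.10, a_23 = 120/600 = 0.20, a_33 = 90/600 = 0.15
I − A =
  [   0.60    -0.20    -0.10]
  [  -0.05     0.95    -0.20]
  [  -0.40    -0.15     0.85]
Cofactors of I−A, C_ij = (−1)^(i+j)·(minor ij) (rows/columns in the sector order above):
  C_11 = (0.95)(0.85) − (-0.20)(-0.15) = 0.7775
  C_12 = −[(-0.05)(0.85) − (-0.20)(-0.40)] = 0.1225
  C_13 = (-0.05)(-0.15) − (0.95)(-0.40) = 0.3875
  C_21 = −[(-0.20)(0.85) − (-0.10)(-0.15)] = 0.1850
  C_22 = (0.60)(0.85) − (-0.10)(-0.40) = 0.4700
  C_23 = −[(0.60)(-0.15) − (-0.20)(-0.40)] = 0.1700
  C_31 = (-0.20)(-0.20) − (-0.10)(0.95) = 0.1350
  C_32 = −[(0.60)(-0.20) − (-0.10)(-0.05)] = 0.1250
  C_33 = (0.60)(0.95) − (-0.20)(-0.05) = 0.5600
det(I−A) = Σ_j (I−A)_1j·C_1j = (0.60)(0.7775) + (-0.20)(0.1225) + (-0.10)(0.3875) = 0.40325
adj(I−A) = Cᵀ =
  [ 0.7775   0.1850   0.1350]
  [ 0.1225   0.4700   0.1250]
  [ 0.3875   0.1700   0.5600]
(I − A)⁻¹ = adj(I−A) / det(I−A) ≈
  [   1.9281     0.4588     0.3348]
  [   0.3038     1.1655     0.3100]
  [   0.9609     0.4216     1.3887]
First solve x = (I − A)⁻¹ d = adj(I−A)·d / det(I−A); in particular x_3 = (0.3875·90 + 0.1700·10 + 0.5600·100) / 0.40325 = 92.575 / 0.40325 ≈ 229.57223.
Intermediate flow from 2 to 3: z_23 = a_23 · x_3 = 0.20 × 92.575 / 0.40325 = 18.515 / 0.40325 ≈ 45.914.

z_23 = 45.914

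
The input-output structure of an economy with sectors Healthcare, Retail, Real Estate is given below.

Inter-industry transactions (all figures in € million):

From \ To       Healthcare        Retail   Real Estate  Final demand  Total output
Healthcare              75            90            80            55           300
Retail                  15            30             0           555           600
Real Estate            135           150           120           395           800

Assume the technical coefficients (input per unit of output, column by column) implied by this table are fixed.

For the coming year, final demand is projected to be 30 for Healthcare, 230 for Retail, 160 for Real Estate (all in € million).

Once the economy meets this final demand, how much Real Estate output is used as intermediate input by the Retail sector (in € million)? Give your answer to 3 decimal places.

Technical coefficients a_ij = z_ij / X_j:
  a_11 = 75/300 = 0.25, a_21 = 15/300 = 0.05, a_31 = 135/300 = 0.45
  a_12 = 90/600 = 0.15, a_22 = 30/600 = 0.05, a_32 = 150/600 = 0.25
  a_13 = 80/800 = 0.10, a_23 = 0/800 = 0.00, a_33 = 120/800 = 0.15
I − A =
  [   0.75    -0.15    -0.10]
  [  -0.05     0.95     0.00]
  [  -0.45    -0.25     0.85]
Cofactors of I−A, C_ij = (−1)^(i+j)·(minor ij) (rows/columns in the sector order above):
  C_11 = (0.95)(0.85) − (0.00)(-0.25) = 0.8075
  C_12 = −[(-0.05)(0.85) − (0.00)(-0.45)] = 0.0425
  C_13 = (-0.05)(-0.25) − (0.95)(-0.45) = 0.4400
  C_21 = −[(-0.15)(0.85) − (-0.10)(-0.25)] = 0.1525
  C_22 = (0.75)(0.85) − (-0.10)(-0.45) = 0.5925
  C_23 = −[(0.75)(-0.25) − (-0.15)(-0.45)] = 0.2550
  C_31 = (-0.15)(0.00) − (-0.10)(0.95) = 0.0950
  C_32 = −[(0.75)(0.00) − (-0.10)(-0.05)] = 0.0050
  C_33 = (0.75)(0.95) − (-0.15)(-0.05) = 0.7050
det(I−A) = Σ_j (I−A)_1j·C_1j = (0.75)(0.8075) + (-0.15)(0.0425) + (-0.10)(0.4400) = 0.55525
adj(I−A) = Cᵀ =
  [ 0.8075   0.1525   0.0950]
  [ 0.0425   0.5925   0.0050]
  [ 0.4400   0.2550   0.7050]
(I − A)⁻¹ = adj(I−A) / det(I−A) ≈
  [   1.4543     0.2747     0.1711]
  [   0.0765     1.0671     0.0090]
  [   0.7924     0.4593     1.2697]
First solve x = (I − A)⁻¹ d = adj(I−A)·d / det(I−A); in particular x_2 = (0.0425·30 + 0.5925·230 + 0.0050·160) / 0.55525 = 138.35 / 0.55525 ≈ 249.16704.
Intermediate flow from 3 to 2: z_32 = a_32 · x_2 = 0.25 × 138.35 / 0.55525 = 34.5875 / 0.55525 ≈ 62.292.

z_32 = 62.292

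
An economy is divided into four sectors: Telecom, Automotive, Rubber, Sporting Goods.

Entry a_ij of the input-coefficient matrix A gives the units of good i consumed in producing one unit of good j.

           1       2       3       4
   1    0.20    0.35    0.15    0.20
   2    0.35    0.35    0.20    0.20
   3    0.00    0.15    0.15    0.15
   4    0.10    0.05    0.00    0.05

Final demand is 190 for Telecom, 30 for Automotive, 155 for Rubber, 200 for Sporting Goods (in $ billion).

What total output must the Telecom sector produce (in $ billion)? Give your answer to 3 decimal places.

I − A =
  [   0.80    -0.35    -0.15    -0.20]
  [  -0.35     0.65    -0.20    -0.20]
  [   0.00    -0.15     0.85    -0.15]
  [  -0.10    -0.05     0.00     0.95]
Compute the cofactors C_ij = (−1)^(i+j)·(3×3 minor ij) of I−A; the adjugate is their transpose:
adj(I−A) = Cᵀ =
  [ 0.486375   0.313625   0.159625   0.193625]
  [ 0.302625   0.626750   0.200875   0.227375]
  [ 0.065250   0.122250   0.346125   0.094125]
  [ 0.067125   0.066000   0.027375   0.306000]
det(I−A) = Σ_j (I−A)_1j·C_1j = (0.80)(0.486375) + (-0.35)(0.302625) + (-0.15)(0.065250) + (-0.20)(0.067125) = 0.25996875
(I − A)⁻¹ = adj(I−A) / det(I−A) ≈
  [   1.8709     1.2064     0.6140     0.7448]
  [   1.1641     2.4109     0.7727     0.8746]
  [   0.2510     0.4702     1.3314     0.3621]
  [   0.2582     0.2539     0.1053     1.1771]
x = (I − A)⁻¹ d = adj(I−A)·d / det(I−A), with det(I−A) = 0.25996875:
  x_1 = (0.486375·190 + 0.313625·30 + 0.159625·155 + 0.193625·200) / 0.25996875 = 165.286875 / 0.25996875 ≈ 635.795
  x_2 = (0.302625·190 + 0.626750·30 + 0.200875·155 + 0.227375·200) / 0.25996875 = 152.911875 / 0.25996875 ≈ 588.193
  x_3 = (0.065250·190 + 0.122250·30 + 0.346125·155 + 0.094125·200) / 0.25996875 = 88.539375 / 0.25996875 ≈ 340.577
  x_4 = (0.067125·190 + 0.066000·30 + 0.027375·155 + 0.306000·200) / 0.25996875 = 80.176875 / 0.25996875 ≈ 308.410

x_1 = 635.795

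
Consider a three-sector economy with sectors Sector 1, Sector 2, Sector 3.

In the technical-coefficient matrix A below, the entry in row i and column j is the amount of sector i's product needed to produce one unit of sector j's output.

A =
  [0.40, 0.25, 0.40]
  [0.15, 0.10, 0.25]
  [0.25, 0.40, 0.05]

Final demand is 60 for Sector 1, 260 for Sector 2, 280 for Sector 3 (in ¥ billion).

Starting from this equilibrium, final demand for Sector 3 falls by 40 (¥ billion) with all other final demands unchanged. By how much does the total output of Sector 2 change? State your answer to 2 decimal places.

Δx_2 = -29.19

I − A =
  [   0.60    -0.25    -0.40]
  [  -0.15     0.90    -0.25]
  [  -0.25    -0.40     0.95]
Cofactors of I−A, C_ij = (−1)^(i+j)·(minor ij) (rows/columns in the sector order above):
  C_11 = (0.90)(0.95) − (-0.25)(-0.40) = 0.7550
  C_12 = −[(-0.15)(0.95) − (-0.25)(-0.25)] = 0.2050
  C_13 = (-0.15)(-0.40) − (0.90)(-0.25) = 0.2850
  C_21 = −[(-0.25)(0.95) − (-0.40)(-0.40)] = 0.3975
  C_22 = (0.60)(0.95) − (-0.40)(-0.25) = 0.4700
  C_23 = −[(0.60)(-0.40) − (-0.25)(-0.25)] = 0.3025
  C_31 = (-0.25)(-0.25) − (-0.40)(0.90) = 0.4225
  C_32 = −[(0.60)(-0.25) − (-0.40)(-0.15)] = 0.2100
  C_33 = (0.60)(0.90) − (-0.25)(-0.15) = 0.5025
det(I−A) = Σ_j (I−A)_1j·C_1j = (0.60)(0.7550) + (-0.25)(0.2050) + (-0.40)(0.2850) = 0.28775
adj(I−A) = Cᵀ =
  [ 0.7550   0.3975   0.4225]
  [ 0.2050   0.4700   0.2100]
  [ 0.2850   0.3025   0.5025]
(I − A)⁻¹ = adj(I−A) / det(I−A) ≈
  [   2.6238     1.3814     1.4683]
  [   0.7124     1.6334     0.7298]
  [   0.9904     1.0513     1.7463]
Δx = (I − A)⁻¹ Δd with Δd having -40 in the Sector 3 component and 0 elsewhere.
So Δx_2 = L_23 · (-40), where L_23 = adj(I−A)_23 / det(I−A) = 0.2100 / 0.28775.
Δx_2 = 0.2100 × (-40) / 0.28775 = -8.40 / 0.28775 ≈ -29.19.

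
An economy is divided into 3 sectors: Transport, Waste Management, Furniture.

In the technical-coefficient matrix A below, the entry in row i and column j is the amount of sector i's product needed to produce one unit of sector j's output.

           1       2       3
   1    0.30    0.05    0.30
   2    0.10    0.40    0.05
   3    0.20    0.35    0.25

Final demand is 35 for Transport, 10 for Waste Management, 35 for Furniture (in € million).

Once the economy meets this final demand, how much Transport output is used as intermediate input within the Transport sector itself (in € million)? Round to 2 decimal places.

I − A =
  [   0.70    -0.05    -0.30]
  [  -0.10     0.60    -0.05]
  [  -0.20    -0.35     0.75]
Cofactors of I−A, C_ij = (−1)^(i+j)·(minor ij) (rows/columns in the sector order above):
  C_11 = (0.60)(0.75) − (-0.05)(-0.35) = 0.4325
  C_12 = −[(-0.10)(0.75) − (-0.05)(-0.20)] = 0.0850
  C_13 = (-0.10)(-0.35) − (0.60)(-0.20) = 0.1550
  C_21 = −[(-0.05)(0.75) − (-0.30)(-0.35)] = 0.1425
  C_22 = (0.70)(0.75) − (-0.30)(-0.20) = 0.4650
  C_23 = −[(0.70)(-0.35) − (-0.05)(-0.20)] = 0.2550
  C_31 = (-0.05)(-0.05) − (-0.30)(0.60) = 0.1825
  C_32 = −[(0.70)(-0.05) − (-0.30)(-0.10)] = 0.0650
  C_33 = (0.70)(0.60) − (-0.05)(-0.10) = 0.4150
det(I−A) = Σ_j (I−A)_1j·C_1j = (0.70)(0.4325) + (-0.05)(0.0850) + (-0.30)(0.1550) = 0.2520
adj(I−A) = Cᵀ =
  [ 0.4325   0.1425   0.1825]
  [ 0.0850   0.4650   0.0650]
  [ 0.1550   0.2550   0.4150]
(I − A)⁻¹ = adj(I−A) / det(I−A) ≈
  [   1.7163     0.5655     0.7242]
  [   0.3373     1.8452     0.2579]
  [   0.6151     1.0119     1.6468]
First solve x = (I − A)⁻¹ d = adj(I−A)·d / det(I−A); in particular x_1 = (0.4325·35 + 0.1425·10 + 0.1825·35) / 0.2520 = 22.95 / 0.2520 ≈ 91.0714.
Intermediate flow from 1 to 1: z_11 = a_11 · x_1 = 0.30 × 22.95 / 0.2520 = 6.885 / 0.2520 ≈ 27.32.

z_11 = 27.32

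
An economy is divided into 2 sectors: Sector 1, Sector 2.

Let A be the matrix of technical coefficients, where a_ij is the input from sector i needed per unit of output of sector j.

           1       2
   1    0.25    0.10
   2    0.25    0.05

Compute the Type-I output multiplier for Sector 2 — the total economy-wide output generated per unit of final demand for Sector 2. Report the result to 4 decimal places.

m_2 = 1.2364

I − A =
  [   0.75    -0.10]
  [  -0.25     0.95]
det(I−A) = (0.75)(0.95) − (-0.10)(-0.25) = 0.6875
adj(I−A) = [[0.95, 0.10], [0.25, 0.75]]
(I − A)⁻¹ = adj(I−A) / det(I−A) ≈
  [   1.38182     0.14545]
  [   0.36364     1.09091]
The output multiplier for sector j is the column-j sum of the Leontief inverse (I − A)⁻¹ = adj(I−A) / det(I−A).
Column 2 of adj(I−A): (0.10, 0.75); det(I−A) = 0.6875.
m_2 = (0.10 + 0.75) / 0.6875 = 0.85 / 0.6875 ≈ 1.2364.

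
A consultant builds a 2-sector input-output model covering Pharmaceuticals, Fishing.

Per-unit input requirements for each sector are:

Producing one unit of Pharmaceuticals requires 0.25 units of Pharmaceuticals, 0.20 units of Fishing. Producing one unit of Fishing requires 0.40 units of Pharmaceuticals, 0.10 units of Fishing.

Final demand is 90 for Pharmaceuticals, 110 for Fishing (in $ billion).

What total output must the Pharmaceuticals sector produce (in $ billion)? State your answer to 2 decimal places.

x_1 = 210.08

I − A =
  [   0.75    -0.40]
  [  -0.20     0.90]
det(I−A) = (0.75)(0.90) − (-0.40)(-0.20) = 0.5950
adj(I−A) = [[0.90, 0.40], [0.20, 0.75]]
(I − A)⁻¹ = adj(I−A) / det(I−A) ≈
  [   1.5126     0.6723]
  [   0.3361     1.2605]
x = (I − A)⁻¹ d = adj(I−A)·d / det(I−A), with det(I−A) = 0.5950:
  x_1 = (0.90·90 + 0.40·110) / 0.5950 = 125.00 / 0.5950 ≈ 210.08
  x_2 = (0.20·90 + 0.75·110) / 0.5950 = 100.50 / 0.5950 ≈ 168.91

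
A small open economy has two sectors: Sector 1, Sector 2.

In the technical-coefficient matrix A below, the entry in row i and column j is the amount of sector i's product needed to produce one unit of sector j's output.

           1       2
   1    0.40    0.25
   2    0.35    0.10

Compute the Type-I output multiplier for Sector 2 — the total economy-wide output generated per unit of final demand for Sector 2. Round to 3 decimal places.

I − A =
  [   0.60    -0.25]
  [  -0.35     0.90]
det(I−A) = (0.60)(0.90) − (-0.25)(-0.35) = 0.4525
adj(I−A) = [[0.90, 0.25], [0.35, 0.60]]
(I − A)⁻¹ = adj(I−A) / det(I−A) ≈
  [   1.9890     0.5525]
  [   0.7735     1.3260]
The output multiplier for sector j is the column-j sum of the Leontief inverse (I − A)⁻¹ = adj(I−A) / det(I−A).
Column 2 of adj(I−A): (0.25, 0.60); det(I−A) = 0.4525.
m_2 = (0.25 + 0.60) / 0.4525 = 0.85 / 0.4525 ≈ 1.878.

m_2 = 1.878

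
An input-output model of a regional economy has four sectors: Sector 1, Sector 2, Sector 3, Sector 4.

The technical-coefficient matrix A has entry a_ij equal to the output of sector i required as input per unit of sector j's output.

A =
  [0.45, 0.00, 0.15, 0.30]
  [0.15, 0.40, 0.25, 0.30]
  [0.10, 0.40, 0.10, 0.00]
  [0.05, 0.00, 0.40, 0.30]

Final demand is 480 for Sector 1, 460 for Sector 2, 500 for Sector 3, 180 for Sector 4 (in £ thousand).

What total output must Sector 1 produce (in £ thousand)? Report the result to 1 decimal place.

I − A =
  [   0.55     0.00    -0.15    -0.30]
  [  -0.15     0.60    -0.25    -0.30]
  [  -0.10    -0.40     0.90     0.00]
  [  -0.05     0.00    -0.40     0.70]
Compute the cofactors C_ij = (−1)^(i+j)·(3×3 minor ij) of I−A; the adjugate is their transpose:
adj(I−A) = Cᵀ =
  [ 0.2600   0.0900   0.1350   0.1500]
  [ 0.1375   0.3105   0.1945   0.1920]
  [ 0.0900   0.1480   0.2220   0.1020]
  [ 0.0700   0.0910   0.1365   0.2240]
det(I−A) = Σ_j (I−A)_1j·C_1j = (0.55)(0.2600) + (0.00)(0.1375) + (-0.15)(0.0900) + (-0.30)(0.0700) = 0.1085
(I − A)⁻¹ = adj(I−A) / det(I−A) ≈
  [   2.3963     0.8295     1.2442     1.3825]
  [   1.2673     2.8618     1.7926     1.7696]
  [   0.8295     1.3641     2.0461     0.9401]
  [   0.6452     0.8387     1.2581     2.0645]
x = (I − A)⁻¹ d = adj(I−A)·d / det(I−A), with det(I−A) = 0.1085:
  x_1 = (0.2600·480 + 0.0900·460 + 0.1350·500 + 0.1500·180) / 0.1085 = 260.70 / 0.1085 ≈ 2402.8
  x_2 = (0.1375·480 + 0.3105·460 + 0.1945·500 + 0.1920·180) / 0.1085 = 340.64 / 0.1085 ≈ 3139.5
  x_3 = (0.0900·480 + 0.1480·460 + 0.2220·500 + 0.1020·180) / 0.1085 = 240.64 / 0.1085 ≈ 2217.9
  x_4 = (0.0700·480 + 0.0910·460 + 0.1365·500 + 0.2240·180) / 0.1085 = 184.03 / 0.1085 ≈ 1696.1

x_1 = 2402.8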